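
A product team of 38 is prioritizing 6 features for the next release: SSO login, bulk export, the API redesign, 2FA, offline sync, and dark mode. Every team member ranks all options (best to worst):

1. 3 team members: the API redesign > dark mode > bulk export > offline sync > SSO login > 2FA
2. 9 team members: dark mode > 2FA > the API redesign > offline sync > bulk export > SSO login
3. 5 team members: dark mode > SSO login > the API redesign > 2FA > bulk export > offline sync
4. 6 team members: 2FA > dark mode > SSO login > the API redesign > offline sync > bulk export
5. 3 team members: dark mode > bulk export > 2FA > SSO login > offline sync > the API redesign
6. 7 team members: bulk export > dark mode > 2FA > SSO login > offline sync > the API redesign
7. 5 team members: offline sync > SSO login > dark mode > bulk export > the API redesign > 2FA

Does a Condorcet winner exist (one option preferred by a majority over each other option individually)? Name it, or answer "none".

dark mode vs SSO login: 33–5 for dark mode.
dark mode vs bulk export: 31–7 for dark mode.
dark mode vs the API redesign: 35–3 for dark mode.
dark mode vs 2FA: 32–6 for dark mode.
dark mode vs offline sync: 33–5 for dark mode.
dark mode beats every other option head-to-head.

dark mode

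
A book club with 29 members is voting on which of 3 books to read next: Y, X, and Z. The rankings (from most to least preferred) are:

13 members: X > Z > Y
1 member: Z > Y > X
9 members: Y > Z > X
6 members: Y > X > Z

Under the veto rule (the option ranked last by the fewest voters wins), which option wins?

Last-place votes: Y 13, X 10, Z 6.
Z is ranked last by the fewest voters, so Z wins.

Z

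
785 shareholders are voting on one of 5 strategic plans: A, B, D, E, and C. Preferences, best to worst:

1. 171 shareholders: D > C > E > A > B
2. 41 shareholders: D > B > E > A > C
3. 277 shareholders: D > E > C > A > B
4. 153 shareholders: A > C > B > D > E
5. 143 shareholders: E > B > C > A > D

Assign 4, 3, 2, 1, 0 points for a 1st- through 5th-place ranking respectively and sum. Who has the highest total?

A: 171·1 + 41·1 + 277·1 + 153·4 + 143·1 = 1244
B: 171·0 + 41·3 + 277·0 + 153·2 + 143·3 = 858
D: 171·4 + 41·4 + 277·4 + 153·1 + 143·0 = 2109
E: 171·2 + 41·2 + 277·3 + 153·0 + 143·4 = 1827
C: 171·3 + 41·0 + 277·2 + 153·3 + 143·2 = 1812
D has the highest Borda score (2109).

D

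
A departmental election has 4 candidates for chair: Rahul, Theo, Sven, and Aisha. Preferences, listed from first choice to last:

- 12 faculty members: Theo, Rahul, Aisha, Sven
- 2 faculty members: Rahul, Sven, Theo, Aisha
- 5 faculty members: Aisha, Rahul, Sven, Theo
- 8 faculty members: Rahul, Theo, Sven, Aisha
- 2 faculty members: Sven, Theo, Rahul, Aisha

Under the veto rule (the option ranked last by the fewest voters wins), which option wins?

Last-place votes: Rahul 0, Theo 5, Sven 12, Aisha 12.
Rahul is ranked last by the fewest voters, so Rahul wins.

Rahul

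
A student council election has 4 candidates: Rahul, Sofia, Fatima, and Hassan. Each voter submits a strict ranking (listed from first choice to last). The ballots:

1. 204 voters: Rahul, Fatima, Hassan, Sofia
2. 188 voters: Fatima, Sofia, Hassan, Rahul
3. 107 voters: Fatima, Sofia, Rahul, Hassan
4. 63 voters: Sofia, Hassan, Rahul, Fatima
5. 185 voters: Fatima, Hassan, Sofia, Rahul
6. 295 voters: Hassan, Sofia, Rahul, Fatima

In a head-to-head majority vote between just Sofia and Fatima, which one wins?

Voters preferring Sofia to Fatima: 358; preferring Fatima to Sofia: 684.
Fatima wins the head-to-head.

Fatima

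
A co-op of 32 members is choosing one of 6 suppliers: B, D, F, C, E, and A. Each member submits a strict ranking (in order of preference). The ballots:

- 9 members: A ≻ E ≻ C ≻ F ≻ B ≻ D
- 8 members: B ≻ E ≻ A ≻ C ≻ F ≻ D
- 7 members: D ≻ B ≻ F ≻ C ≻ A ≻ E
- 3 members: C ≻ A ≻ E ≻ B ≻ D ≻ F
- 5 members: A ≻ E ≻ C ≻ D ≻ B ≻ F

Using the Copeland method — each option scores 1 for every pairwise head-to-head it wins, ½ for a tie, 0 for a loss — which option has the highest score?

A

B: beats D and F; loses to C, E, and A → score 2.
D: loses to B, F, C, E, and A → score 0.
F: beats D; loses to B, C, E, and A → score 1.
C: beats B, D, and F; loses to E and A → score 3.
E: beats B, D, F, and C; loses to A → score 4.
A: beats B, D, F, C, and E → score 5.
A has the best pairwise record.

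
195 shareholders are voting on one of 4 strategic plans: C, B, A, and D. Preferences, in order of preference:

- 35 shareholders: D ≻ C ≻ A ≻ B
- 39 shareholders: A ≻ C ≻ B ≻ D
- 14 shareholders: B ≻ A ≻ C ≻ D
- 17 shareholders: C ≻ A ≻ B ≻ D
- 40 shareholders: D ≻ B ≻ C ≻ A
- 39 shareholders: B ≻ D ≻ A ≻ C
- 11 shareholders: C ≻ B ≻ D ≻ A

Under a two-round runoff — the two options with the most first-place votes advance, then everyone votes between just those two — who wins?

Round 1 first-place votes: C 28, B 53, A 39, D 75.
D and B advance.
Runoff: D is preferred to B by 75 voters; B by 120.
B wins the runoff.

B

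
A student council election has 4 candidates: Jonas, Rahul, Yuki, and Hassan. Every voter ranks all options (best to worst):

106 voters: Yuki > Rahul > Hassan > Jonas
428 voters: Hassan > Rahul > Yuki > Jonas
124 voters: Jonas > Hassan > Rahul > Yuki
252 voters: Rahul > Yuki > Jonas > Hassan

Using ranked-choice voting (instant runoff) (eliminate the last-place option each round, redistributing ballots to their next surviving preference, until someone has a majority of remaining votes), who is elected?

Round 1: Jonas 124, Rahul 252, Yuki 106, Hassan 428. Eliminate Yuki.
Round 2: Jonas 124, Rahul 358, Hassan 428. Eliminate Jonas.
Round 3: Rahul 358, Hassan 552. Hassan has a majority.

Hassan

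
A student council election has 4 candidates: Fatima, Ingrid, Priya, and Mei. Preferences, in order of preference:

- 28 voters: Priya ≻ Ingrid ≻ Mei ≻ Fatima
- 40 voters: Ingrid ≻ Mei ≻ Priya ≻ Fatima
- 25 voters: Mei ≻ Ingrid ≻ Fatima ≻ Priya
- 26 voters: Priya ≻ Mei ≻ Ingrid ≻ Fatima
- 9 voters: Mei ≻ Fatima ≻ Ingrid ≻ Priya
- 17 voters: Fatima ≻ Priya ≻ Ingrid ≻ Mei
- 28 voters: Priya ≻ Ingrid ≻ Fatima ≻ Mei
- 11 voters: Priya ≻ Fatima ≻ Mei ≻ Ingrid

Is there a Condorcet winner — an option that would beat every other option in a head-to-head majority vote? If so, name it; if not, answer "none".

Priya

Priya vs Fatima: 133–51 for Priya.
Priya vs Ingrid: 110–74 for Priya.
Priya vs Mei: 110–74 for Priya.
Priya beats every other option head-to-head.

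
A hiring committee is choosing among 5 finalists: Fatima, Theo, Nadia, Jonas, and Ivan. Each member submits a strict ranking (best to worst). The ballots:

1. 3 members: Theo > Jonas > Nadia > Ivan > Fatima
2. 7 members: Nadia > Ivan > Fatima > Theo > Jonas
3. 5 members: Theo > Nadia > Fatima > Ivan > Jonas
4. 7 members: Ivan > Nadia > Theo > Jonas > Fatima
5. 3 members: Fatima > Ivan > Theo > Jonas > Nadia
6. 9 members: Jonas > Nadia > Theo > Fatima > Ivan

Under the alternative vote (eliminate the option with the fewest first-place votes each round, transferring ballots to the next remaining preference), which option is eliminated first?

Round 1: Fatima 3, Theo 8, Nadia 7, Jonas 9, Ivan 7. Eliminate Fatima.

Fatima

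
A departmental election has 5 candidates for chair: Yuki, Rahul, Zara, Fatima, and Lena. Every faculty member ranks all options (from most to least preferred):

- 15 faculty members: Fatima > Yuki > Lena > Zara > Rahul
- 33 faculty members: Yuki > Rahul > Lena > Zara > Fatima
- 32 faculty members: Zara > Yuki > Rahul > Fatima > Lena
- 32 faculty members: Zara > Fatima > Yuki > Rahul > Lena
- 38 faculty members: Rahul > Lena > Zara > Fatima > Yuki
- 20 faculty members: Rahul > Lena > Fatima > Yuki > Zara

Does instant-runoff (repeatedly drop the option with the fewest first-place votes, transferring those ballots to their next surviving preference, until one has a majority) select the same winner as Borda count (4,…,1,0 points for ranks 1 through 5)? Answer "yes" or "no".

Instant-runoff — R1 Yuki 33, Rahul 58, Zara 64, Fatima 15, Lena 0 (Lena out); R2 Yuki 33, Rahul 58, Zara 64, Fatima 15 (Fatima out); R3 Yuki 48, Rahul 58, Zara 64 (Yuki out); R4 Rahul 91, Zara 79 (Rahul winner). Winner: Rahul.
Borda — scores: Yuki 357, Rahul 427, Zara 380, Fatima 266, Lena 270. Winner: Rahul.
The two methods agree.

yes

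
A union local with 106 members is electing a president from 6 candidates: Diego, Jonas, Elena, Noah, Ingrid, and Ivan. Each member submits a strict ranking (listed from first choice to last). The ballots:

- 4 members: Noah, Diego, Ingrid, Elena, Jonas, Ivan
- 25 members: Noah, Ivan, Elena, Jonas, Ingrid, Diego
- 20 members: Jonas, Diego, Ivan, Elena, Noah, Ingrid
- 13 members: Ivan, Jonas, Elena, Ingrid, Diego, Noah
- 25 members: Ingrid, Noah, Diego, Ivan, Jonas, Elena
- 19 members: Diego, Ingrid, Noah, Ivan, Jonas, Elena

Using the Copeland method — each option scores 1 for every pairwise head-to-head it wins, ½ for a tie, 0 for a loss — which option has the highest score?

Diego: beats Elena and Ivan; loses to Jonas, Noah, and Ingrid → score 2.
Jonas: beats Diego, Elena, and Ingrid; loses to Noah and Ivan → score 3.
Elena: beats Ingrid; loses to Diego, Jonas, Noah, and Ivan → score 1.
Noah: beats Diego, Jonas, Elena, and Ivan; loses to Ingrid → score 4.
Ingrid: beats Diego and Noah; loses to Jonas, Elena, and Ivan → score 2.
Ivan: beats Jonas, Elena, and Ingrid; loses to Diego and Noah → score 3.
Noah has the best pairwise record.

Noah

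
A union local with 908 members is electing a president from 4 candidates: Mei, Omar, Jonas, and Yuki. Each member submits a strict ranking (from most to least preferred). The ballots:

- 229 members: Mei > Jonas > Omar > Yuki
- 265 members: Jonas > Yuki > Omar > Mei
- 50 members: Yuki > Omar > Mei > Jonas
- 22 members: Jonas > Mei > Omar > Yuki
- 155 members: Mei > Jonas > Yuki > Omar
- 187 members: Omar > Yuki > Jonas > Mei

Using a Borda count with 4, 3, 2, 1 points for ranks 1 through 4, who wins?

Mei: 229·4 + 265·1 + 50·2 + 22·3 + 155·4 + 187·1 = 2154
Omar: 229·2 + 265·2 + 50·3 + 22·2 + 155·1 + 187·4 = 2085
Jonas: 229·3 + 265·4 + 50·1 + 22·4 + 155·3 + 187·2 = 2724
Yuki: 229·1 + 265·3 + 50·4 + 22·1 + 155·2 + 187·3 = 2117
Jonas has the highest Borda score (2724).

Jonas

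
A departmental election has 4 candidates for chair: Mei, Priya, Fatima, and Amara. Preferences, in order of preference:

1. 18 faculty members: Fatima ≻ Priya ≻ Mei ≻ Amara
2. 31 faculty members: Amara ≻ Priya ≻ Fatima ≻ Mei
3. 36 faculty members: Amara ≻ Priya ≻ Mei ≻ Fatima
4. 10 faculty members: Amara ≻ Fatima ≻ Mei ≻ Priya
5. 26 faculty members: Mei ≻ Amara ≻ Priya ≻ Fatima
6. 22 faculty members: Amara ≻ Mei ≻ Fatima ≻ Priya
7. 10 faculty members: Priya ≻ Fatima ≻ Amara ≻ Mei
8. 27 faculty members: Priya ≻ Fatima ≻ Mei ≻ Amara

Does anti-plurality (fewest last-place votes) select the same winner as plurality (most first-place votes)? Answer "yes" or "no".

Anti-plurality — last-place votes: Mei 41, Priya 32, Fatima 62, Amara 45. Winner: Priya.
Plurality — first-place votes: Mei 26, Priya 37, Fatima 18, Amara 99. Winner: Amara.
The two methods disagree.

no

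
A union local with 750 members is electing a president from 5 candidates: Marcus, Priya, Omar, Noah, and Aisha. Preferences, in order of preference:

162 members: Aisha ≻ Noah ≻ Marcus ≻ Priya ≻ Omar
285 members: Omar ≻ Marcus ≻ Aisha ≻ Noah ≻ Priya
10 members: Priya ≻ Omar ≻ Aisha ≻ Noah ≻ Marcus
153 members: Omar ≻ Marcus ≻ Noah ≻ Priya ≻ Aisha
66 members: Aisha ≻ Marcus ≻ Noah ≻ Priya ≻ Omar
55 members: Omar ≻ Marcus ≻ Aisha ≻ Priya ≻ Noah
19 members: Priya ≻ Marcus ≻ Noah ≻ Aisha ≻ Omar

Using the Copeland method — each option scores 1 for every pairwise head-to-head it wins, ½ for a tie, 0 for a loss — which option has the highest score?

Omar

Marcus: beats Priya, Noah, and Aisha; loses to Omar → score 3.
Priya: loses to Marcus, Omar, Noah, and Aisha → score 0.
Omar: beats Marcus, Priya, Noah, and Aisha → score 4.
Noah: beats Priya; loses to Marcus, Omar, and Aisha → score 1.
Aisha: beats Priya and Noah; loses to Marcus and Omar → score 2.
Omar has the best pairwise record.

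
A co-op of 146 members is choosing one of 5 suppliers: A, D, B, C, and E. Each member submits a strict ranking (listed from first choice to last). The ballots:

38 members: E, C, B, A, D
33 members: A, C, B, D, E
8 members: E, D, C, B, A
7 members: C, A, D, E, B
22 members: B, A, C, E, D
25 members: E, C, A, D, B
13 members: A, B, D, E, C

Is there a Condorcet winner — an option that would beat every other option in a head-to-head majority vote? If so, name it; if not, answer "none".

Checking pairwise contests:
C beats A 78–68.
A beats D 138–8.
A beats B 78–68.
E beats C 84–62.
A beats E 75–71.
Every option loses at least one head-to-head, so there is no Condorcet winner.

none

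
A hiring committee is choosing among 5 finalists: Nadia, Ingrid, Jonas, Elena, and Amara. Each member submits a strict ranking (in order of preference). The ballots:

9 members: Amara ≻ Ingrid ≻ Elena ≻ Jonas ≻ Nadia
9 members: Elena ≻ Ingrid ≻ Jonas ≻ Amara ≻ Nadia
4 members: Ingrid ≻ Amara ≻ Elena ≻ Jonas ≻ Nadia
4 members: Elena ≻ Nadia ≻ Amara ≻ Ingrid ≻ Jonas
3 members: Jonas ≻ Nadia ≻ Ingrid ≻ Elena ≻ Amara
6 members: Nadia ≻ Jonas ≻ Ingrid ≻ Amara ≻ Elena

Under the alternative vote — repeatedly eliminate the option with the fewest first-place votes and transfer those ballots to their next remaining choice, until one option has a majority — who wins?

Round 1: Nadia 6, Ingrid 4, Jonas 3, Elena 13, Amara 9. Eliminate Jonas.
Round 2: Nadia 9, Ingrid 4, Elena 13, Amara 9. Eliminate Ingrid.
Round 3: Nadia 9, Elena 13, Amara 13. Eliminate Nadia.
Round 4: Elena 16, Amara 19. Amara has a majority.

Amara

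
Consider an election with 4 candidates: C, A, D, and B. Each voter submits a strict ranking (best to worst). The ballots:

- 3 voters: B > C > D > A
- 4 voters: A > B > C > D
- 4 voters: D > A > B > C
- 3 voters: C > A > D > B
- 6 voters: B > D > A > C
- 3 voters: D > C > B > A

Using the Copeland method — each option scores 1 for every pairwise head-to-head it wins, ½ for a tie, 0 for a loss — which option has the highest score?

C: loses to A, D, and B → score 0.
A: beats C; loses to D and B → score 1.
D: beats C and A; loses to B → score 2.
B: beats C, A, and D → score 3.
B has the best pairwise record.

B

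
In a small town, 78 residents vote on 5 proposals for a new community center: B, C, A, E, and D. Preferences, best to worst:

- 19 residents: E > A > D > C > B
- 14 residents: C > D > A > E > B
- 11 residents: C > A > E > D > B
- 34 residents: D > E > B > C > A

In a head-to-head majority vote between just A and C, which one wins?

C

Voters preferring A to C: 19; preferring C to A: 59.
C wins the head-to-head.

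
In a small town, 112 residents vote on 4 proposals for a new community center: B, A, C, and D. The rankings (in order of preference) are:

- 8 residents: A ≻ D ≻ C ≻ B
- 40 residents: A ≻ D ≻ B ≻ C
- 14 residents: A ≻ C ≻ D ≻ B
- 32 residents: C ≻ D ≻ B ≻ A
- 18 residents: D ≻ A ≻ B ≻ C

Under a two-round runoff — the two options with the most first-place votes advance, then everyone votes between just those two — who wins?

A

Round 1 first-place votes: B 0, A 62, C 32, D 18.
A and C advance.
Runoff: A is preferred to C by 80 voters; C by 32.
A wins the runoff.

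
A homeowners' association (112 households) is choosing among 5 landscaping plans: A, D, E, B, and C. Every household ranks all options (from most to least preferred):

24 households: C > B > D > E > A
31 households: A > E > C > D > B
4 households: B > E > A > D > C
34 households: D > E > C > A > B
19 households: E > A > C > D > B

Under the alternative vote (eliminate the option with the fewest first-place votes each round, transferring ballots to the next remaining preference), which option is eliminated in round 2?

Round 1: A 31, D 34, E 19, B 4, C 24. Eliminate B.
Round 2: A 31, D 34, E 23, C 24. Eliminate E.

E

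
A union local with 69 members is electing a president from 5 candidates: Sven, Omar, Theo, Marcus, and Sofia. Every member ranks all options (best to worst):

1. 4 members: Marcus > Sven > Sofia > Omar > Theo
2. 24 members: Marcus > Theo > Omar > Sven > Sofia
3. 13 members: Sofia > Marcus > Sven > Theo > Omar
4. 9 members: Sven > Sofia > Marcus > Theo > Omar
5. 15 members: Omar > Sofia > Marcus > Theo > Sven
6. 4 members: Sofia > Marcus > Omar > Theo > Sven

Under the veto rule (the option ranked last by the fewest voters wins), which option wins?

Marcus

Last-place votes: Sven 19, Omar 22, Theo 4, Marcus 0, Sofia 24.
Marcus is ranked last by the fewest voters, so Marcus wins.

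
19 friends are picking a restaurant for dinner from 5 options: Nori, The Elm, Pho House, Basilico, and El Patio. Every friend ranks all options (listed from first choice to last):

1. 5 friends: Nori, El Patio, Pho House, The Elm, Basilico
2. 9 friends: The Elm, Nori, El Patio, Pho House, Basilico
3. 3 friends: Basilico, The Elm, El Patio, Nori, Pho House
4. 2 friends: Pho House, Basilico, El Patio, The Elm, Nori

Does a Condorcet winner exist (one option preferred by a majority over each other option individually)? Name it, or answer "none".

The Elm

The Elm vs Nori: 14–5 for The Elm.
The Elm vs Pho House: 12–7 for The Elm.
The Elm vs Basilico: 14–5 for The Elm.
The Elm vs El Patio: 12–7 for The Elm.
The Elm beats every other option head-to-head.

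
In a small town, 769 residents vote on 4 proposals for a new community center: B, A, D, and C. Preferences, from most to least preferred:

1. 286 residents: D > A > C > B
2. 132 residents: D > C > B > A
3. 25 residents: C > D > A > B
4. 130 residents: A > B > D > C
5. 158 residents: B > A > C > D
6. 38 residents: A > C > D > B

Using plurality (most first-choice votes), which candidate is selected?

First-place votes: B 158, A 168, D 418, C 25.
D has the most first-place votes.

D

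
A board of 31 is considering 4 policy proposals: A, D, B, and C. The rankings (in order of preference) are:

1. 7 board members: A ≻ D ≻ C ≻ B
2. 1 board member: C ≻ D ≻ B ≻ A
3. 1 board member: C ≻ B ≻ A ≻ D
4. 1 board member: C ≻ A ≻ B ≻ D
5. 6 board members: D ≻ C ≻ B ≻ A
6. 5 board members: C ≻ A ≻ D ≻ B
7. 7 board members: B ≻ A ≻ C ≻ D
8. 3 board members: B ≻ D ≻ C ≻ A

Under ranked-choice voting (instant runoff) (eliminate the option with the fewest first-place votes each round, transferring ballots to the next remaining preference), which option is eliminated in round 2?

A

Round 1: A 7, D 6, B 10, C 8. Eliminate D.
Round 2: A 7, B 10, C 14. Eliminate A.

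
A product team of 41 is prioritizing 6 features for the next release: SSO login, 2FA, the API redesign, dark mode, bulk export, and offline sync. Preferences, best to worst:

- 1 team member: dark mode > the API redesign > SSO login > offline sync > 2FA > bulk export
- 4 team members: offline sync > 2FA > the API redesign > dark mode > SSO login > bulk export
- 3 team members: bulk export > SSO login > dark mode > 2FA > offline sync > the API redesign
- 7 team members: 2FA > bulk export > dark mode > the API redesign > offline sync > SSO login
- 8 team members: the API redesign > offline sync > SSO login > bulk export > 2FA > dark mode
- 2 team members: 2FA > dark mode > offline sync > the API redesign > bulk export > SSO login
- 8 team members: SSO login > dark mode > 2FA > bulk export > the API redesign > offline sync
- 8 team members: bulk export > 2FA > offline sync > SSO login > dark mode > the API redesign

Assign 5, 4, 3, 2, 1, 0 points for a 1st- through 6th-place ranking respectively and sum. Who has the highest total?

SSO login: 1·3 + 4·1 + 3·4 + 7·0 + 8·3 + 2·0 + 8·5 + 8·2 = 99
2FA: 1·1 + 4·4 + 3·2 + 7·5 + 8·1 + 2·5 + 8·3 + 8·4 = 132
the API redesign: 1·4 + 4·3 + 3·0 + 7·2 + 8·5 + 2·2 + 8·1 + 8·0 = 82
dark mode: 1·5 + 4·2 + 3·3 + 7·3 + 8·0 + 2·4 + 8·4 + 8·1 = 91
bulk export: 1·0 + 4·0 + 3·5 + 7·4 + 8·2 + 2·1 + 8·2 + 8·5 = 117
offline sync: 1·2 + 4·5 + 3·1 + 7·1 + 8·4 + 2·3 + 8·0 + 8·3 = 94
2FA has the highest Borda score (132).

2FA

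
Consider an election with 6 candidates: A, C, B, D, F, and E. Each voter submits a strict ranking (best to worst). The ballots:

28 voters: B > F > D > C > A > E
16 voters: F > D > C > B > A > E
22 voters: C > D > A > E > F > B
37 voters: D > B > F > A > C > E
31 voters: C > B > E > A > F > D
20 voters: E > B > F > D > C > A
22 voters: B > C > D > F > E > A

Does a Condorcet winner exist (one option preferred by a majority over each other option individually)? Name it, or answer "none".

B

B vs A: 154–22 for B.
B vs C: 107–69 for B.
B vs D: 101–75 for B.
B vs F: 138–38 for B.
B vs E: 134–42 for B.
B beats every other option head-to-head.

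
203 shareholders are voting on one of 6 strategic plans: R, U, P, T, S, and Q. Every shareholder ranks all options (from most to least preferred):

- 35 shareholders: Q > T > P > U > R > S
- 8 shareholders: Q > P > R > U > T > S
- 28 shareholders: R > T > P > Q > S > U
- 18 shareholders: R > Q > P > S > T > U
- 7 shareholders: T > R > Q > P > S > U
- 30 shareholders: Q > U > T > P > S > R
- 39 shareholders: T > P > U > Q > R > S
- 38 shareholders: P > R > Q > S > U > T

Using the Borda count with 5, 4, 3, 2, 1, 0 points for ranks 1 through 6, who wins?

R: 35·1 + 8·3 + 28·5 + 18·5 + 7·4 + 30·0 + 39·1 + 38·4 = 508
U: 35·2 + 8·2 + 28·0 + 18·0 + 7·0 + 30·4 + 39·3 + 38·1 = 361
P: 35·3 + 8·4 + 28·3 + 18·3 + 7·2 + 30·2 + 39·4 + 38·5 = 695
T: 35·4 + 8·1 + 28·4 + 18·1 + 7·5 + 30·3 + 39·5 + 38·0 = 598
S: 35·0 + 8·0 + 28·1 + 18·2 + 7·1 + 30·1 + 39·0 + 38·2 = 177
Q: 35·5 + 8·5 + 28·2 + 18·4 + 7·3 + 30·5 + 39·2 + 38·3 = 706
Q has the highest Borda score (706).

Q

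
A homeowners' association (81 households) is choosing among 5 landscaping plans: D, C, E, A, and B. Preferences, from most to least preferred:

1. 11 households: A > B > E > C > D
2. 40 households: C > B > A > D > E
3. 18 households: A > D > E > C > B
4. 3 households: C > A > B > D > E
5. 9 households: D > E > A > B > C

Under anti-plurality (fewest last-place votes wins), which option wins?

A

Last-place votes: D 11, C 9, E 43, A 0, B 18.
A is ranked last by the fewest voters, so A wins.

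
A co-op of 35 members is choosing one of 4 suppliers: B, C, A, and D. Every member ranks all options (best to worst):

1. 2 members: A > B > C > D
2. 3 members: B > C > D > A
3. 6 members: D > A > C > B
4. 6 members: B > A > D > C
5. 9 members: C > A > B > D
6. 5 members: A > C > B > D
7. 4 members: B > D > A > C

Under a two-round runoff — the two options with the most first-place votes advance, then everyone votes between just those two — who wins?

C

Round 1 first-place votes: B 13, C 9, A 7, D 6.
B and C advance.
Runoff: B is preferred to C by 15 voters; C by 20.
C wins the runoff.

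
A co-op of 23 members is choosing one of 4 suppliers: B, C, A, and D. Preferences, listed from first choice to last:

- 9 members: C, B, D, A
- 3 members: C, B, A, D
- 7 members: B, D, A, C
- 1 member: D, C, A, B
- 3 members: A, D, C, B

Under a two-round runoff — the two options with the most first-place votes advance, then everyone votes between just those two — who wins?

C

Round 1 first-place votes: B 7, C 12, A 3, D 1.
C and B advance.
Runoff: C is preferred to B by 16 voters; B by 7.
C wins the runoff.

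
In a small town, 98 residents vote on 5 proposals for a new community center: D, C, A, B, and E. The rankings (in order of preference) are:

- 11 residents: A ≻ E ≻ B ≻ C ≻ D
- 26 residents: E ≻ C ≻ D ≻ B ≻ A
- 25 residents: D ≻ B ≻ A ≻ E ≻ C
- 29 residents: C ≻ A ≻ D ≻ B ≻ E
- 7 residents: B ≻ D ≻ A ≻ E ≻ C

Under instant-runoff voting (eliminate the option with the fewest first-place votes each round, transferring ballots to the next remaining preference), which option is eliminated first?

Round 1: D 25, C 29, A 11, B 7, E 26. Eliminate B.

B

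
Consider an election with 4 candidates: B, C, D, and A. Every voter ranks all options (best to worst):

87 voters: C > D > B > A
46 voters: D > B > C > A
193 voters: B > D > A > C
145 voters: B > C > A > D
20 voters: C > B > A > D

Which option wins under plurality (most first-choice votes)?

First-place votes: B 338, C 107, D 46, A 0.
B has the most first-place votes.

B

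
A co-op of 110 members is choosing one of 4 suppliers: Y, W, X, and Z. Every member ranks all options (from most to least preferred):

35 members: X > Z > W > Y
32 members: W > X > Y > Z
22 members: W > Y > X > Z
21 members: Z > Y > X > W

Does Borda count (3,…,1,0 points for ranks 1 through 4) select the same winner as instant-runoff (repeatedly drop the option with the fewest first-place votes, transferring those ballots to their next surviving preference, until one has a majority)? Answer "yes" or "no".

Borda — scores: Y 118, W 197, X 212, Z 133. Winner: X.
Instant-runoff — R1 Y 0, W 54, X 35, Z 21 (Y out); R2 W 54, X 35, Z 21 (Z out); R3 W 54, X 56 (X winner). Winner: X.
The two methods agree.

yes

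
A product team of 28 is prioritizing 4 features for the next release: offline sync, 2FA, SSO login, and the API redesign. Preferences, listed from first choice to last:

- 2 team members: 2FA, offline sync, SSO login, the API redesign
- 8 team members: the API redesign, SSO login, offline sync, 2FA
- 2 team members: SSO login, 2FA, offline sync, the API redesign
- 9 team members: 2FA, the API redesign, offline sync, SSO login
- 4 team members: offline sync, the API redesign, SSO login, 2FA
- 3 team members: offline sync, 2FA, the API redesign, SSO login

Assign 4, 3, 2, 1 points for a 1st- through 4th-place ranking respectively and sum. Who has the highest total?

offline sync: 2·3 + 8·2 + 2·2 + 9·2 + 4·4 + 3·4 = 72
2FA: 2·4 + 8·1 + 2·3 + 9·4 + 4·1 + 3·3 = 71
SSO login: 2·2 + 8·3 + 2·4 + 9·1 + 4·2 + 3·1 = 56
the API redesign: 2·1 + 8·4 + 2·1 + 9·3 + 4·3 + 3·2 = 81
the API redesign has the highest Borda score (81).

the API redesign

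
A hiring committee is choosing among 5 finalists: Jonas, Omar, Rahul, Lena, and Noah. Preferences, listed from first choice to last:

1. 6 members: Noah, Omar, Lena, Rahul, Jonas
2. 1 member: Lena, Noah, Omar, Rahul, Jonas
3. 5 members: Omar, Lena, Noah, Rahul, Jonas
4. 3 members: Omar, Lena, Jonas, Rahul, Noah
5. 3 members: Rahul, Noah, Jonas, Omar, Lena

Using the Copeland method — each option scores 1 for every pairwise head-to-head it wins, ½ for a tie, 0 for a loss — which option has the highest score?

Jonas: loses to Omar, Rahul, Lena, and Noah → score 0.
Omar: beats Jonas, Rahul, and Lena; loses to Noah → score 3.
Rahul: beats Jonas; loses to Omar, Lena, and Noah → score 1.
Lena: beats Jonas and Rahul; ties Noah; loses to Omar → score 2.5.
Noah: beats Jonas, Omar, and Rahul; ties Lena → score 3.5.
Noah has the best pairwise record.

Noah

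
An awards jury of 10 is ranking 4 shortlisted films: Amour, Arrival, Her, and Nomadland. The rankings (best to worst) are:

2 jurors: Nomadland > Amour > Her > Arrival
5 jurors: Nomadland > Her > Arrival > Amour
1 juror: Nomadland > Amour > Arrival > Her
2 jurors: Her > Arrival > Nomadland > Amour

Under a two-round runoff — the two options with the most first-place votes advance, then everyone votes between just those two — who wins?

Round 1 first-place votes: Amour 0, Arrival 0, Her 2, Nomadland 8.
Nomadland and Her advance.
Runoff: Nomadland is preferred to Her by 8 voters; Her by 2.
Nomadland wins the runoff.

Nomadland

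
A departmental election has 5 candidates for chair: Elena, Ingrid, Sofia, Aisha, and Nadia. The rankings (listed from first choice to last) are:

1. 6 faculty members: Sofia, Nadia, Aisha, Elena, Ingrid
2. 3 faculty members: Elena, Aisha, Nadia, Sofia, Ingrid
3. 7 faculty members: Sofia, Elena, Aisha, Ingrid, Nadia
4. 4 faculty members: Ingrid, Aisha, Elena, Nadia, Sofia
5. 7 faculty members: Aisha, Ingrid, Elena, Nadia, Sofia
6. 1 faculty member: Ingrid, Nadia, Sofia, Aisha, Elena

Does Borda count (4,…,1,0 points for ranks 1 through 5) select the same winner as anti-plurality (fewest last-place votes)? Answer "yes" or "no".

Borda — scores: Elena 61, Ingrid 48, Sofia 57, Aisha 76, Nadia 38. Winner: Aisha.
Anti-plurality — last-place votes: Elena 1, Ingrid 9, Sofia 11, Aisha 0, Nadia 7. Winner: Aisha.
The two methods agree.

yes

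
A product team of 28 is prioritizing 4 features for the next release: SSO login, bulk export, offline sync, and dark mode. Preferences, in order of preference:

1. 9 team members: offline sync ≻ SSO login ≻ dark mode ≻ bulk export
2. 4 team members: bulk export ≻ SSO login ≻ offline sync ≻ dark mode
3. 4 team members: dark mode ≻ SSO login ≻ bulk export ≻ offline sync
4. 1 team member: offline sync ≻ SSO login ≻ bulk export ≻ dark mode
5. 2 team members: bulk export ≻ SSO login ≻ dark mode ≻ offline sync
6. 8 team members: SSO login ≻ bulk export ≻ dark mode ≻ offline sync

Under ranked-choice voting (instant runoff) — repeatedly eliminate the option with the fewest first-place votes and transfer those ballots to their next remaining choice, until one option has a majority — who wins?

Round 1: SSO login 8, bulk export 6, offline sync 10, dark mode 4. Eliminate dark mode.
Round 2: SSO login 12, bulk export 6, offline sync 10. Eliminate bulk export.
Round 3: SSO login 18, offline sync 10. SSO login has a majority.

SSO login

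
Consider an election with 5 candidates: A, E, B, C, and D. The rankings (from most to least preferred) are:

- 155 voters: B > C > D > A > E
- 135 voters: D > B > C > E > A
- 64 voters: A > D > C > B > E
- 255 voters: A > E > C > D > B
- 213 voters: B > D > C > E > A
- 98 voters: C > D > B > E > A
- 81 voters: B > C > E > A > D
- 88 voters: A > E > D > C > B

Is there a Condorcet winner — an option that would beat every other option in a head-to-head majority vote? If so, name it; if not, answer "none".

none

Checking pairwise contests:
B beats A 682–407.
A beats E 562–527.
D beats B 640–449.
B beats C 584–505.
C beats D 589–500.
Every option loses at least one head-to-head, so there is no Condorcet winner.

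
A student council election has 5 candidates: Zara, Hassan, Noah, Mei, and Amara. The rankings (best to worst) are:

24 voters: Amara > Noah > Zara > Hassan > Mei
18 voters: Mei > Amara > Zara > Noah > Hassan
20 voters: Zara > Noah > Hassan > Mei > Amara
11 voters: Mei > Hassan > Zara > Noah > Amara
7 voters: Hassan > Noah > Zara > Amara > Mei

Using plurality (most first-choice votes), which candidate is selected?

First-place votes: Zara 20, Hassan 7, Noah 0, Mei 29, Amara 24.
Mei has the most first-place votes.

Mei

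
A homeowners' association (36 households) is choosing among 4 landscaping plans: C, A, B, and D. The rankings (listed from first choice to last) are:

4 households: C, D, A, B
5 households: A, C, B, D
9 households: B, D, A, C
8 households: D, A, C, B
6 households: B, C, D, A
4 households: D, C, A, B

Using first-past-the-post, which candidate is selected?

First-place votes: C 4, A 5, B 15, D 12.
B has the most first-place votes.

B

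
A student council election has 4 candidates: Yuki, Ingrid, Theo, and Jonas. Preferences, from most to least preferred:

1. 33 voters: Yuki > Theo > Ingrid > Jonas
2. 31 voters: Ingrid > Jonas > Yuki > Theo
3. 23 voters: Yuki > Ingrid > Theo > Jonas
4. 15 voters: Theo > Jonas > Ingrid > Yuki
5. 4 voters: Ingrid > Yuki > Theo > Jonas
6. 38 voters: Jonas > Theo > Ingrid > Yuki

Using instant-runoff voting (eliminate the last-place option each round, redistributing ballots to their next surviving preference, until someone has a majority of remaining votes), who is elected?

Jonas

Round 1: Yuki 56, Ingrid 35, Theo 15, Jonas 38. Eliminate Theo.
Round 2: Yuki 56, Ingrid 35, Jonas 53. Eliminate Ingrid.
Round 3: Yuki 60, Jonas 84. Jonas has a majority.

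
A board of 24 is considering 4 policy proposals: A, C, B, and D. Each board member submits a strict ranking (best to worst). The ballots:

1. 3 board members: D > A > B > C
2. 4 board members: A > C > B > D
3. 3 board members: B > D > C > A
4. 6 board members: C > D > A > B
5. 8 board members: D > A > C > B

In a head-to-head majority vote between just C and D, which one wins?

D

Voters preferring C to D: 10; preferring D to C: 14.
D wins the head-to-head.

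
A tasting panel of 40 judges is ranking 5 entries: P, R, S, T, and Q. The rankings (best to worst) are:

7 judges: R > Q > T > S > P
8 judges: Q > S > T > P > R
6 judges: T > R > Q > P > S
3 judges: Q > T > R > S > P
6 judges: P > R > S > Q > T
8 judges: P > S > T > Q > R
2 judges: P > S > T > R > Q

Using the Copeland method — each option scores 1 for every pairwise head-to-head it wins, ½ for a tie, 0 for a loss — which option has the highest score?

P: beats R and S; loses to T and Q → score 2.
R: beats S and Q; loses to P and T → score 2.
S: beats T; loses to P, R, and Q → score 1.
T: beats P and R; loses to S and Q → score 2.
Q: beats P, S, and T; loses to R → score 3.
Q has the best pairwise record.

Q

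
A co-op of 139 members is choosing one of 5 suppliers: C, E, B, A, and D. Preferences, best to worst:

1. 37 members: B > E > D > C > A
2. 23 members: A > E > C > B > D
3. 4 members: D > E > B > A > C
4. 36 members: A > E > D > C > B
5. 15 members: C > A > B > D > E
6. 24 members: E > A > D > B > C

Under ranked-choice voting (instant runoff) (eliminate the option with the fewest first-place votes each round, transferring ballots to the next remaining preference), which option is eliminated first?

D

Round 1: C 15, E 24, B 37, A 59, D 4. Eliminate D.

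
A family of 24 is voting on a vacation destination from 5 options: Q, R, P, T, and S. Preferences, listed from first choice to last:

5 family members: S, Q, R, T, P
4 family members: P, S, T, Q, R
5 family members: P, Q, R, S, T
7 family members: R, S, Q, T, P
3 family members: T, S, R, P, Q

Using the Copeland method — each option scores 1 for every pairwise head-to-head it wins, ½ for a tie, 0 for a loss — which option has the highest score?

S

Q: beats R and T; ties P; loses to S → score 2.5.
R: beats P and T; ties S; loses to Q → score 2.5.
P: ties Q; loses to R, T, and S → score 0.5.
T: beats P; loses to Q, R, and S → score 1.
S: beats Q, P, and T; ties R → score 3.5.
S has the best pairwise record.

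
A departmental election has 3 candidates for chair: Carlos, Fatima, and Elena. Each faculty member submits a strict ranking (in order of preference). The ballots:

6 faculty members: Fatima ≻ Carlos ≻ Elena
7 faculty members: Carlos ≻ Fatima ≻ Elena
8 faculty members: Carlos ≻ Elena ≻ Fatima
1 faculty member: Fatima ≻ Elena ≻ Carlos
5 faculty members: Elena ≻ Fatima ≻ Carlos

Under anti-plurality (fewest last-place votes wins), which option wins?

Carlos

Last-place votes: Carlos 6, Fatima 8, Elena 13.
Carlos is ranked last by the fewest voters, so Carlos wins.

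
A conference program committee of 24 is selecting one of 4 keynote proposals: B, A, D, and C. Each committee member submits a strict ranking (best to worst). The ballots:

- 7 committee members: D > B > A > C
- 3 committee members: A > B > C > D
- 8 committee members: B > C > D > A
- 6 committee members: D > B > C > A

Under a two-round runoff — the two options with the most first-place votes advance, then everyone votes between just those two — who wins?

D

Round 1 first-place votes: B 8, A 3, D 13, C 0.
D and B advance.
Runoff: D is preferred to B by 13 voters; B by 11.
D wins the runoff.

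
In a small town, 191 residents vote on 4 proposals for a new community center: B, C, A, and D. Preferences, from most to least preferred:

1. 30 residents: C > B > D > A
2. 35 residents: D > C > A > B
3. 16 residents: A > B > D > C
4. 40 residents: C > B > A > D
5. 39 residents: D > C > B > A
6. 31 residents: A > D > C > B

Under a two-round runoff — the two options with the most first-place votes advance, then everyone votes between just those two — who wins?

D

Round 1 first-place votes: B 0, C 70, A 47, D 74.
D and C advance.
Runoff: D is preferred to C by 121 voters; C by 70.
D wins the runoff.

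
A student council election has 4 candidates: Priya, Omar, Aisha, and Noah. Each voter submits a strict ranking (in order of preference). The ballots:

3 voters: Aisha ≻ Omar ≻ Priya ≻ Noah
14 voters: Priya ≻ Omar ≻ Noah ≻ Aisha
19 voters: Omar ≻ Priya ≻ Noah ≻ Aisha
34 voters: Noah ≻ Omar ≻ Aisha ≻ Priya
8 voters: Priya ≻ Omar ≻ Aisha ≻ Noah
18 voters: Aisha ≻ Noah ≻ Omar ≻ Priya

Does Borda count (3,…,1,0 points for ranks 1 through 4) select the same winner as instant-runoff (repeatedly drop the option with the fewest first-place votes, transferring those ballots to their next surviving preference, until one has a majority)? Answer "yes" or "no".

no

Borda — scores: Priya 107, Omar 193, Aisha 105, Noah 171. Winner: Omar.
Instant-runoff — R1 Priya 22, Omar 19, Aisha 21, Noah 34 (Omar out); R2 Priya 41, Aisha 21, Noah 34 (Aisha out); R3 Priya 44, Noah 52 (Noah winner). Winner: Noah.
The two methods disagree.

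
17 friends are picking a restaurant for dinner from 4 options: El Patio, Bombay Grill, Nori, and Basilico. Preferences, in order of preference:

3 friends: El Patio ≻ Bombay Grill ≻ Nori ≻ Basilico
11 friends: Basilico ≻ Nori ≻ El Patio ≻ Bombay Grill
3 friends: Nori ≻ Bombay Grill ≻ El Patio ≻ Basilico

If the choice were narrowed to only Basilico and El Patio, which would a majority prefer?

Voters preferring Basilico to El Patio: 11; preferring El Patio to Basilico: 6.
Basilico wins the head-to-head.

Basilico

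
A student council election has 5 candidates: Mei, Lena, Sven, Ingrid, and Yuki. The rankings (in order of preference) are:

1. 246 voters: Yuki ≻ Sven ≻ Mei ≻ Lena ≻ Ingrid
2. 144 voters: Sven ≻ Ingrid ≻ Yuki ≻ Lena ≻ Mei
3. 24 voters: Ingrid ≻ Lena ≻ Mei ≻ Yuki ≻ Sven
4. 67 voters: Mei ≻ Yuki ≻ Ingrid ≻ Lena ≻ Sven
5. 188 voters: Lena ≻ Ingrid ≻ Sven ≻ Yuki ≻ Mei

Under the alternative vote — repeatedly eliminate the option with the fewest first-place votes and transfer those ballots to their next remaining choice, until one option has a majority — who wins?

Yuki

Round 1: Mei 67, Lena 188, Sven 144, Ingrid 24, Yuki 246. Eliminate Ingrid.
Round 2: Mei 67, Lena 212, Sven 144, Yuki 246. Eliminate Mei.
Round 3: Lena 212, Sven 144, Yuki 313. Eliminate Sven.
Round 4: Lena 212, Yuki 457. Yuki has a majority.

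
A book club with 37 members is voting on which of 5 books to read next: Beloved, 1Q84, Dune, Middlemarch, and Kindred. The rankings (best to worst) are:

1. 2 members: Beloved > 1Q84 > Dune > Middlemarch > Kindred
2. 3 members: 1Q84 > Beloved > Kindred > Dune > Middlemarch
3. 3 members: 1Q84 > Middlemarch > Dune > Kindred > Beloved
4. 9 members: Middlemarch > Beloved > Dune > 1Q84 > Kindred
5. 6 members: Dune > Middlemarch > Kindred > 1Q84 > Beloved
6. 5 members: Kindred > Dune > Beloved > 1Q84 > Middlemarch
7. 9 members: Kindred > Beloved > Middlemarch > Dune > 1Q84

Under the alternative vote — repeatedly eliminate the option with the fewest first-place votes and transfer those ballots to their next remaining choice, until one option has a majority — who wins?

Middlemarch

Round 1: Beloved 2, 1Q84 6, Dune 6, Middlemarch 9, Kindred 14. Eliminate Beloved.
Round 2: 1Q84 8, Dune 6, Middlemarch 9, Kindred 14. Eliminate Dune.
Round 3: 1Q84 8, Middlemarch 15, Kindred 14. Eliminate 1Q84.
Round 4: Middlemarch 20, Kindred 17. Middlemarch has a majority.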